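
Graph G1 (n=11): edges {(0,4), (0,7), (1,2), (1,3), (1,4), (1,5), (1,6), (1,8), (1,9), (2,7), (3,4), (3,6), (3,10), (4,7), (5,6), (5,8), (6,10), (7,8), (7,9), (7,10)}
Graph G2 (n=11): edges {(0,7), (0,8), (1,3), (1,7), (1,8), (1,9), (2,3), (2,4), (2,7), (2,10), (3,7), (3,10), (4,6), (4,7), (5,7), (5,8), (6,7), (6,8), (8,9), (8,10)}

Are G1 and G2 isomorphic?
Yes, isomorphic

The graphs are isomorphic.
One valid mapping φ: V(G1) → V(G2): 0→9, 1→7, 2→5, 3→3, 4→1, 5→4, 6→2, 7→8, 8→6, 9→0, 10→10

Verify φ preserves adjacency — for each edge of G1, its image is an edge of G2:
  (0,4) → (φ(0),φ(4)) = (1,9) ∈ E(G2) ✓
  (0,7) → (φ(0),φ(7)) = (8,9) ∈ E(G2) ✓
  (1,2) → (φ(1),φ(2)) = (5,7) ∈ E(G2) ✓
  (1,3) → (φ(1),φ(3)) = (3,7) ∈ E(G2) ✓
  (1,4) → (φ(1),φ(4)) = (1,7) ∈ E(G2) ✓
  (1,5) → (φ(1),φ(5)) = (4,7) ∈ E(G2) ✓
  (1,6) → (φ(1),φ(6)) = (2,7) ∈ E(G2) ✓
  (1,8) → (φ(1),φ(8)) = (6,7) ∈ E(G2) ✓
  (1,9) → (φ(1),φ(9)) = (0,7) ∈ E(G2) ✓
  (2,7) → (φ(2),φ(7)) = (5,8) ∈ E(G2) ✓
  (3,4) → (φ(3),φ(4)) = (1,3) ∈ E(G2) ✓
  (3,6) → (φ(3),φ(6)) = (2,3) ∈ E(G2) ✓
  (3,10) → (φ(3),φ(10)) = (3,10) ∈ E(G2) ✓
  (4,7) → (φ(4),φ(7)) = (1,8) ∈ E(G2) ✓
  (5,6) → (φ(5),φ(6)) = (2,4) ∈ E(G2) ✓
  (5,8) → (φ(5),φ(8)) = (4,6) ∈ E(G2) ✓
  (6,10) → (φ(6),φ(10)) = (2,10) ∈ E(G2) ✓
  (7,8) → (φ(7),φ(8)) = (6,8) ∈ E(G2) ✓
  (7,9) → (φ(7),φ(9)) = (0,8) ∈ E(G2) ✓
  (7,10) → (φ(7),φ(10)) = (8,10) ∈ E(G2) ✓
All 20 edges of G1 map to edges of G2, and |E(G1)| = |E(G2)| = 20, so φ is a bijection on edges as well as vertices. Hence G1 ≅ G2.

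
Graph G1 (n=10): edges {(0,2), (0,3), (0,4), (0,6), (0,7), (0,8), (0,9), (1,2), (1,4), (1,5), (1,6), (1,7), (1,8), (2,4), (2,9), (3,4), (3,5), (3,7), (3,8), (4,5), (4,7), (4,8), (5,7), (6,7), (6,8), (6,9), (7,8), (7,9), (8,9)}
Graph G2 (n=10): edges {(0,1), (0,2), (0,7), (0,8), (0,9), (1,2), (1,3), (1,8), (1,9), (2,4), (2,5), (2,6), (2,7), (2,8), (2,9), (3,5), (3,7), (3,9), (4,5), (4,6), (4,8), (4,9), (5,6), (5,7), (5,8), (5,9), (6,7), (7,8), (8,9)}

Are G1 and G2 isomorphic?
Yes, isomorphic

The graphs are isomorphic.
One valid mapping φ: V(G1) → V(G2): 0→9, 1→7, 2→3, 3→4, 4→5, 5→6, 6→0, 7→2, 8→8, 9→1

Verify φ preserves adjacency — for each edge of G1, its image is an edge of G2:
  (0,2) → (φ(0),φ(2)) = (3,9) ∈ E(G2) ✓
  (0,3) → (φ(0),φ(3)) = (4,9) ∈ E(G2) ✓
  (0,4) → (φ(0),φ(4)) = (5,9) ∈ E(G2) ✓
  (0,6) → (φ(0),φ(6)) = (0,9) ∈ E(G2) ✓
  (0,7) → (φ(0),φ(7)) = (2,9) ∈ E(G2) ✓
  (0,8) → (φ(0),φ(8)) = (8,9) ∈ E(G2) ✓
  (0,9) → (φ(0),φ(9)) = (1,9) ∈ E(G2) ✓
  (1,2) → (φ(1),φ(2)) = (3,7) ∈ E(G2) ✓
  (1,4) → (φ(1),φ(4)) = (5,7) ∈ E(G2) ✓
  (1,5) → (φ(1),φ(5)) = (6,7) ∈ E(G2) ✓
  (1,6) → (φ(1),φ(6)) = (0,7) ∈ E(G2) ✓
  (1,7) → (φ(1),φ(7)) = (2,7) ∈ E(G2) ✓
  (1,8) → (φ(1),φ(8)) = (7,8) ∈ E(G2) ✓
  (2,4) → (φ(2),φ(4)) = (3,5) ∈ E(G2) ✓
  (2,9) → (φ(2),φ(9)) = (1,3) ∈ E(G2) ✓
  (3,4) → (φ(3),φ(4)) = (4,5) ∈ E(G2) ✓
  (3,5) → (φ(3),φ(5)) = (4,6) ∈ E(G2) ✓
  (3,7) → (φ(3),φ(7)) = (2,4) ∈ E(G2) ✓
  (3,8) → (φ(3),φ(8)) = (4,8) ∈ E(G2) ✓
  (4,5) → (φ(4),φ(5)) = (5,6) ∈ E(G2) ✓
  (4,7) → (φ(4),φ(7)) = (2,5) ∈ E(G2) ✓
  (4,8) → (φ(4),φ(8)) = (5,8) ∈ E(G2) ✓
  (5,7) → (φ(5),φ(7)) = (2,6) ∈ E(G2) ✓
  (6,7) → (φ(6),φ(7)) = (0,2) ∈ E(G2) ✓
  (6,8) → (φ(6),φ(8)) = (0,8) ∈ E(G2) ✓
  (6,9) → (φ(6),φ(9)) = (0,1) ∈ E(G2) ✓
  (7,8) → (φ(7),φ(8)) = (2,8) ∈ E(G2) ✓
  (7,9) → (φ(7),φ(9)) = (1,2) ∈ E(G2) ✓
  (8,9) → (φ(8),φ(9)) = (1,8) ∈ E(G2) ✓
All 29 edges of G1 map to edges of G2, and |E(G1)| = |E(G2)| = 29, so φ is a bijection on edges as well as vertices. Hence G1 ≅ G2.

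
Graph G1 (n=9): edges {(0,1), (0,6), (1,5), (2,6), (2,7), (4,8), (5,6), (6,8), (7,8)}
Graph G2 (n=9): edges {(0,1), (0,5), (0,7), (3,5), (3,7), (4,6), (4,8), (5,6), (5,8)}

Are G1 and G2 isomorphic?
Yes, isomorphic

The graphs are isomorphic.
One valid mapping φ: V(G1) → V(G2): 0→6, 1→4, 2→3, 3→2, 4→1, 5→8, 6→5, 7→7, 8→0

Verify φ preserves adjacency — for each edge of G1, its image is an edge of G2:
  (0,1) → (φ(0),φ(1)) = (4,6) ∈ E(G2) ✓
  (0,6) → (φ(0),φ(6)) = (5,6) ∈ E(G2) ✓
  (1,5) → (φ(1),φ(5)) = (4,8) ∈ E(G2) ✓
  (2,6) → (φ(2),φ(6)) = (3,5) ∈ E(G2) ✓
  (2,7) → (φ(2),φ(7)) = (3,7) ∈ E(G2) ✓
  (4,8) → (φ(4),φ(8)) = (0,1) ∈ E(G2) ✓
  (5,6) → (φ(5),φ(6)) = (5,8) ∈ E(G2) ✓
  (6,8) → (φ(6),φ(8)) = (0,5) ∈ E(G2) ✓
  (7,8) → (φ(7),φ(8)) = (0,7) ∈ E(G2) ✓
All 9 edges of G1 map to edges of G2, and |E(G1)| = |E(G2)| = 9, so φ is a bijection on edges as well as vertices. Hence G1 ≅ G2.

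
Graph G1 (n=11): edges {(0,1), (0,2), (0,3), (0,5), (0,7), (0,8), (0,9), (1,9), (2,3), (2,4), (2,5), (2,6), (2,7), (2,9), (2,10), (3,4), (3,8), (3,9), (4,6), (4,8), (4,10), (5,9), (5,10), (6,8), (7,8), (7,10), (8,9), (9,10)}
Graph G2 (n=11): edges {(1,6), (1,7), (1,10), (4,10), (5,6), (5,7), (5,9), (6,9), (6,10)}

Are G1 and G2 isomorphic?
No, not isomorphic

The graphs are NOT isomorphic.

Connected components of G1: 1 component(s) with vertex sets [[0, 1, 2, 3, 4, 5, 6, 7, 8, 9, 10]], sizes [11].
Connected components of G2: 5 component(s) with vertex sets [[0], [2], [3], [8], [1, 4, 5, 6, 7, 9, 10]], sizes [1, 1, 1, 1, 7].
The number of connected components (and the multiset of component sizes) is an isomorphism invariant — an isomorphism maps each component of G1 bijectively onto a component of G2. Since G1 has 1 component(s) and G2 has 5, they cannot be isomorphic.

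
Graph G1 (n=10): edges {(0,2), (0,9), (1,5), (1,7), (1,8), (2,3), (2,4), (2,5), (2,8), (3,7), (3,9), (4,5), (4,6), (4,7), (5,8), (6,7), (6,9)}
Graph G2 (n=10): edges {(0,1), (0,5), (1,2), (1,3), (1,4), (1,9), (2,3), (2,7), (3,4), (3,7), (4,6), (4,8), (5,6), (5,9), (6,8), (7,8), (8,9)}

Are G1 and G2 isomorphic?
Yes, isomorphic

The graphs are isomorphic.
One valid mapping φ: V(G1) → V(G2): 0→0, 1→7, 2→1, 3→9, 4→4, 5→3, 6→6, 7→8, 8→2, 9→5

Verify φ preserves adjacency — for each edge of G1, its image is an edge of G2:
  (0,2) → (φ(0),φ(2)) = (0,1) ∈ E(G2) ✓
  (0,9) → (φ(0),φ(9)) = (0,5) ∈ E(G2) ✓
  (1,5) → (φ(1),φ(5)) = (3,7) ∈ E(G2) ✓
  (1,7) → (φ(1),φ(7)) = (7,8) ∈ E(G2) ✓
  (1,8) → (φ(1),φ(8)) = (2,7) ∈ E(G2) ✓
  (2,3) → (φ(2),φ(3)) = (1,9) ∈ E(G2) ✓
  (2,4) → (φ(2),φ(4)) = (1,4) ∈ E(G2) ✓
  (2,5) → (φ(2),φ(5)) = (1,3) ∈ E(G2) ✓
  (2,8) → (φ(2),φ(8)) = (1,2) ∈ E(G2) ✓
  (3,7) → (φ(3),φ(7)) = (8,9) ∈ E(G2) ✓
  (3,9) → (φ(3),φ(9)) = (5,9) ∈ E(G2) ✓
  (4,5) → (φ(4),φ(5)) = (3,4) ∈ E(G2) ✓
  (4,6) → (φ(4),φ(6)) = (4,6) ∈ E(G2) ✓
  (4,7) → (φ(4),φ(7)) = (4,8) ∈ E(G2) ✓
  (5,8) → (φ(5),φ(8)) = (2,3) ∈ E(G2) ✓
  (6,7) → (φ(6),φ(7)) = (6,8) ∈ E(G2) ✓
  (6,9) → (φ(6),φ(9)) = (5,6) ∈ E(G2) ✓
All 17 edges of G1 map to edges of G2, and |E(G1)| = |E(G2)| = 17, so φ is a bijection on edges as well as vertices. Hence G1 ≅ G2.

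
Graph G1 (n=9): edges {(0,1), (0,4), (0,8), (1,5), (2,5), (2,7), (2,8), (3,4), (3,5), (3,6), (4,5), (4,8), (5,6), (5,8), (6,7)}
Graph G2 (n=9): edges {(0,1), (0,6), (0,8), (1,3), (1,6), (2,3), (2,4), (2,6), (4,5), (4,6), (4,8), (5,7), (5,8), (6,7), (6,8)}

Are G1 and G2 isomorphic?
Yes, isomorphic

The graphs are isomorphic.
One valid mapping φ: V(G1) → V(G2): 0→5, 1→7, 2→2, 3→0, 4→8, 5→6, 6→1, 7→3, 8→4

Verify φ preserves adjacency — for each edge of G1, its image is an edge of G2:
  (0,1) → (φ(0),φ(1)) = (5,7) ∈ E(G2) ✓
  (0,4) → (φ(0),φ(4)) = (5,8) ∈ E(G2) ✓
  (0,8) → (φ(0),φ(8)) = (4,5) ∈ E(G2) ✓
  (1,5) → (φ(1),φ(5)) = (6,7) ∈ E(G2) ✓
  (2,5) → (φ(2),φ(5)) = (2,6) ∈ E(G2) ✓
  (2,7) → (φ(2),φ(7)) = (2,3) ∈ E(G2) ✓
  (2,8) → (φ(2),φ(8)) = (2,4) ∈ E(G2) ✓
  (3,4) → (φ(3),φ(4)) = (0,8) ∈ E(G2) ✓
  (3,5) → (φ(3),φ(5)) = (0,6) ∈ E(G2) ✓
  (3,6) → (φ(3),φ(6)) = (0,1) ∈ E(G2) ✓
  (4,5) → (φ(4),φ(5)) = (6,8) ∈ E(G2) ✓
  (4,8) → (φ(4),φ(8)) = (4,8) ∈ E(G2) ✓
  (5,6) → (φ(5),φ(6)) = (1,6) ∈ E(G2) ✓
  (5,8) → (φ(5),φ(8)) = (4,6) ∈ E(G2) ✓
  (6,7) → (φ(6),φ(7)) = (1,3) ∈ E(G2) ✓
All 15 edges of G1 map to edges of G2, and |E(G1)| = |E(G2)| = 15, so φ is a bijection on edges as well as vertices. Hence G1 ≅ G2.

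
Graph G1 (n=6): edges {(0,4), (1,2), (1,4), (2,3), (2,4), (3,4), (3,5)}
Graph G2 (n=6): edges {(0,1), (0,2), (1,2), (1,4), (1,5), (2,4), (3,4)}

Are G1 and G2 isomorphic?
Yes, isomorphic

The graphs are isomorphic.
One valid mapping φ: V(G1) → V(G2): 0→5, 1→0, 2→2, 3→4, 4→1, 5→3

Verify φ preserves adjacency — for each edge of G1, its image is an edge of G2:
  (0,4) → (φ(0),φ(4)) = (1,5) ∈ E(G2) ✓
  (1,2) → (φ(1),φ(2)) = (0,2) ∈ E(G2) ✓
  (1,4) → (φ(1),φ(4)) = (0,1) ∈ E(G2) ✓
  (2,3) → (φ(2),φ(3)) = (2,4) ∈ E(G2) ✓
  (2,4) → (φ(2),φ(4)) = (1,2) ∈ E(G2) ✓
  (3,4) → (φ(3),φ(4)) = (1,4) ∈ E(G2) ✓
  (3,5) → (φ(3),φ(5)) = (3,4) ∈ E(G2) ✓
All 7 edges of G1 map to edges of G2, and |E(G1)| = |E(G2)| = 7, so φ is a bijection on edges as well as vertices. Hence G1 ≅ G2.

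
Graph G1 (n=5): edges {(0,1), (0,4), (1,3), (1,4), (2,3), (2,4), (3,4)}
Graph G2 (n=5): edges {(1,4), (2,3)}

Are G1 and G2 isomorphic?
No, not isomorphic

The graphs are NOT isomorphic.

Degrees in G1: deg(0)=2, deg(1)=3, deg(2)=2, deg(3)=3, deg(4)=4.
Sorted degree sequence of G1: [4, 3, 3, 2, 2].
Degrees in G2: deg(0)=0, deg(1)=1, deg(2)=1, deg(3)=1, deg(4)=1.
Sorted degree sequence of G2: [1, 1, 1, 1, 0].
The (sorted) degree sequence is an isomorphism invariant, so since G1 and G2 have different degree sequences they cannot be isomorphic.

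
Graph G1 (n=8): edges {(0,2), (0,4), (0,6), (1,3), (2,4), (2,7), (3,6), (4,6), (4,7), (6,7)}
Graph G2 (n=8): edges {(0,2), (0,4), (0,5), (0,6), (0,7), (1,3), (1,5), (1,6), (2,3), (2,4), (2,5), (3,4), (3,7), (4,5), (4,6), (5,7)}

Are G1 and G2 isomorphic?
No, not isomorphic

The graphs are NOT isomorphic.

Connected components of G1: 2 component(s) with vertex sets [[5], [0, 1, 2, 3, 4, 6, 7]], sizes [1, 7].
Connected components of G2: 1 component(s) with vertex sets [[0, 1, 2, 3, 4, 5, 6, 7]], sizes [8].
The number of connected components (and the multiset of component sizes) is an isomorphism invariant — an isomorphism maps each component of G1 bijectively onto a component of G2. Since G1 has 2 component(s) and G2 has 1, they cannot be isomorphic.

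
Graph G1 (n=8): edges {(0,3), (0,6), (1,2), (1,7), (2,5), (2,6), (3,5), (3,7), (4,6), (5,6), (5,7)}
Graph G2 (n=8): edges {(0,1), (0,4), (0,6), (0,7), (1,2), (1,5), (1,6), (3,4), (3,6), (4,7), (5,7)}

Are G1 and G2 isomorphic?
Yes, isomorphic

The graphs are isomorphic.
One valid mapping φ: V(G1) → V(G2): 0→5, 1→3, 2→6, 3→7, 4→2, 5→0, 6→1, 7→4

Verify φ preserves adjacency — for each edge of G1, its image is an edge of G2:
  (0,3) → (φ(0),φ(3)) = (5,7) ∈ E(G2) ✓
  (0,6) → (φ(0),φ(6)) = (1,5) ∈ E(G2) ✓
  (1,2) → (φ(1),φ(2)) = (3,6) ∈ E(G2) ✓
  (1,7) → (φ(1),φ(7)) = (3,4) ∈ E(G2) ✓
  (2,5) → (φ(2),φ(5)) = (0,6) ∈ E(G2) ✓
  (2,6) → (φ(2),φ(6)) = (1,6) ∈ E(G2) ✓
  (3,5) → (φ(3),φ(5)) = (0,7) ∈ E(G2) ✓
  (3,7) → (φ(3),φ(7)) = (4,7) ∈ E(G2) ✓
  (4,6) → (φ(4),φ(6)) = (1,2) ∈ E(G2) ✓
  (5,6) → (φ(5),φ(6)) = (0,1) ∈ E(G2) ✓
  (5,7) → (φ(5),φ(7)) = (0,4) ∈ E(G2) ✓
All 11 edges of G1 map to edges of G2, and |E(G1)| = |E(G2)| = 11, so φ is a bijection on edges as well as vertices. Hence G1 ≅ G2.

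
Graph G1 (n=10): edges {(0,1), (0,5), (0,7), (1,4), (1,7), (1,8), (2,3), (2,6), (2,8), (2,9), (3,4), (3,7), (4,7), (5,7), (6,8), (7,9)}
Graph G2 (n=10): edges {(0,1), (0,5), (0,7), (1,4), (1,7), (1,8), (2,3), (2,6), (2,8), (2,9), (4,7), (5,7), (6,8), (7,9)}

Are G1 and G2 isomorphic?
No, not isomorphic

The graphs are NOT isomorphic.

Counting edges: G1 has 16 edge(s); G2 has 14 edge(s).
Edge count is an isomorphism invariant (a bijection on vertices induces a bijection on edges), so differing edge counts rule out isomorphism.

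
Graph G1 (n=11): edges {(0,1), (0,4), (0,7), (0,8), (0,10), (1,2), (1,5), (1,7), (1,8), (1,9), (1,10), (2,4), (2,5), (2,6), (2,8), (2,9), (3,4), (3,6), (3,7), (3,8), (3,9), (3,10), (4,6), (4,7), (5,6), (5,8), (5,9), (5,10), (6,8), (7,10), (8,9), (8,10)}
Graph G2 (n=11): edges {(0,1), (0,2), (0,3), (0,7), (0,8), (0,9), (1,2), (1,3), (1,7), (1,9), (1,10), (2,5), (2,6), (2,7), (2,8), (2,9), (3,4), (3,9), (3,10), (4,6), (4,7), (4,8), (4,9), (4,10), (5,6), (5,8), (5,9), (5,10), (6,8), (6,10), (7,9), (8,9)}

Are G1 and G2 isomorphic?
Yes, isomorphic

The graphs are isomorphic.
One valid mapping φ: V(G1) → V(G2): 0→5, 1→2, 2→1, 3→4, 4→10, 5→0, 6→3, 7→6, 8→9, 9→7, 10→8

Verify φ preserves adjacency — for each edge of G1, its image is an edge of G2:
  (0,1) → (φ(0),φ(1)) = (2,5) ∈ E(G2) ✓
  (0,4) → (φ(0),φ(4)) = (5,10) ∈ E(G2) ✓
  (0,7) → (φ(0),φ(7)) = (5,6) ∈ E(G2) ✓
  (0,8) → (φ(0),φ(8)) = (5,9) ∈ E(G2) ✓
  (0,10) → (φ(0),φ(10)) = (5,8) ∈ E(G2) ✓
  (1,2) → (φ(1),φ(2)) = (1,2) ∈ E(G2) ✓
  (1,5) → (φ(1),φ(5)) = (0,2) ∈ E(G2) ✓
  (1,7) → (φ(1),φ(7)) = (2,6) ∈ E(G2) ✓
  (1,8) → (φ(1),φ(8)) = (2,9) ∈ E(G2) ✓
  (1,9) → (φ(1),φ(9)) = (2,7) ∈ E(G2) ✓
  (1,10) → (φ(1),φ(10)) = (2,8) ∈ E(G2) ✓
  (2,4) → (φ(2),φ(4)) = (1,10) ∈ E(G2) ✓
  (2,5) → (φ(2),φ(5)) = (0,1) ∈ E(G2) ✓
  (2,6) → (φ(2),φ(6)) = (1,3) ∈ E(G2) ✓
  (2,8) → (φ(2),φ(8)) = (1,9) ∈ E(G2) ✓
  (2,9) → (φ(2),φ(9)) = (1,7) ∈ E(G2) ✓
  (3,4) → (φ(3),φ(4)) = (4,10) ∈ E(G2) ✓
  (3,6) → (φ(3),φ(6)) = (3,4) ∈ E(G2) ✓
  (3,7) → (φ(3),φ(7)) = (4,6) ∈ E(G2) ✓
  (3,8) → (φ(3),φ(8)) = (4,9) ∈ E(G2) ✓
  (3,9) → (φ(3),φ(9)) = (4,7) ∈ E(G2) ✓
  (3,10) → (φ(3),φ(10)) = (4,8) ∈ E(G2) ✓
  (4,6) → (φ(4),φ(6)) = (3,10) ∈ E(G2) ✓
  (4,7) → (φ(4),φ(7)) = (6,10) ∈ E(G2) ✓
  (5,6) → (φ(5),φ(6)) = (0,3) ∈ E(G2) ✓
  (5,8) → (φ(5),φ(8)) = (0,9) ∈ E(G2) ✓
  (5,9) → (φ(5),φ(9)) = (0,7) ∈ E(G2) ✓
  (5,10) → (φ(5),φ(10)) = (0,8) ∈ E(G2) ✓
  (6,8) → (φ(6),φ(8)) = (3,9) ∈ E(G2) ✓
  (7,10) → (φ(7),φ(10)) = (6,8) ∈ E(G2) ✓
  (8,9) → (φ(8),φ(9)) = (7,9) ∈ E(G2) ✓
  (8,10) → (φ(8),φ(10)) = (8,9) ∈ E(G2) ✓
All 32 edges of G1 map to edges of G2, and |E(G1)| = |E(G2)| = 32, so φ is a bijection on edges as well as vertices. Hence G1 ≅ G2.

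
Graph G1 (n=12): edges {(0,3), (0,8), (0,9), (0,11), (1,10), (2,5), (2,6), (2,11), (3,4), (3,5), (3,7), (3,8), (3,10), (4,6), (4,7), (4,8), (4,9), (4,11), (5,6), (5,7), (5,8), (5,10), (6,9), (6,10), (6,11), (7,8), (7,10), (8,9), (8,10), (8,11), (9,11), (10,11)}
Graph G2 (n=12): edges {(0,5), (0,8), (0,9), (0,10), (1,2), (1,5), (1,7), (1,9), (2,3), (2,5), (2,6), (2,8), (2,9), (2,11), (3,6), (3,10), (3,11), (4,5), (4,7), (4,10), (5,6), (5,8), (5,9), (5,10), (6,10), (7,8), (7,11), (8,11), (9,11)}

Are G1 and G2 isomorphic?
No, not isomorphic

The graphs are NOT isomorphic.

Degrees in G1: deg(0)=4, deg(1)=1, deg(2)=3, deg(3)=6, deg(4)=6, deg(5)=6, deg(6)=6, deg(7)=5, deg(8)=8, deg(9)=5, deg(10)=7, deg(11)=7.
Sorted degree sequence of G1: [8, 7, 7, 6, 6, 6, 6, 5, 5, 4, 3, 1].
Degrees in G2: deg(0)=4, deg(1)=4, deg(2)=7, deg(3)=4, deg(4)=3, deg(5)=8, deg(6)=4, deg(7)=4, deg(8)=5, deg(9)=5, deg(10)=5, deg(11)=5.
Sorted degree sequence of G2: [8, 7, 5, 5, 5, 5, 4, 4, 4, 4, 4, 3].
The (sorted) degree sequence is an isomorphism invariant, so since G1 and G2 have different degree sequences they cannot be isomorphic.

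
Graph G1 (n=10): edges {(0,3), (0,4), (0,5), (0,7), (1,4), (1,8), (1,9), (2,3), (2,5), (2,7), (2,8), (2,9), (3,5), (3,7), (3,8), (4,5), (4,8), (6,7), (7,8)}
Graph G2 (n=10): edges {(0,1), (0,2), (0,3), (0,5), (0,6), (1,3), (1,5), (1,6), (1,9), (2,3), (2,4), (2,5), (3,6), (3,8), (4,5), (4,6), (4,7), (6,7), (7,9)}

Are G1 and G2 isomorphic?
Yes, isomorphic

The graphs are isomorphic.
One valid mapping φ: V(G1) → V(G2): 0→2, 1→7, 2→1, 3→0, 4→4, 5→5, 6→8, 7→3, 8→6, 9→9

Verify φ preserves adjacency — for each edge of G1, its image is an edge of G2:
  (0,3) → (φ(0),φ(3)) = (0,2) ∈ E(G2) ✓
  (0,4) → (φ(0),φ(4)) = (2,4) ∈ E(G2) ✓
  (0,5) → (φ(0),φ(5)) = (2,5) ∈ E(G2) ✓
  (0,7) → (φ(0),φ(7)) = (2,3) ∈ E(G2) ✓
  (1,4) → (φ(1),φ(4)) = (4,7) ∈ E(G2) ✓
  (1,8) → (φ(1),φ(8)) = (6,7) ∈ E(G2) ✓
  (1,9) → (φ(1),φ(9)) = (7,9) ∈ E(G2) ✓
  (2,3) → (φ(2),φ(3)) = (0,1) ∈ E(G2) ✓
  (2,5) → (φ(2),φ(5)) = (1,5) ∈ E(G2) ✓
  (2,7) → (φ(2),φ(7)) = (1,3) ∈ E(G2) ✓
  (2,8) → (φ(2),φ(8)) = (1,6) ∈ E(G2) ✓
  (2,9) → (φ(2),φ(9)) = (1,9) ∈ E(G2) ✓
  (3,5) → (φ(3),φ(5)) = (0,5) ∈ E(G2) ✓
  (3,7) → (φ(3),φ(7)) = (0,3) ∈ E(G2) ✓
  (3,8) → (φ(3),φ(8)) = (0,6) ∈ E(G2) ✓
  (4,5) → (φ(4),φ(5)) = (4,5) ∈ E(G2) ✓
  (4,8) → (φ(4),φ(8)) = (4,6) ∈ E(G2) ✓
  (6,7) → (φ(6),φ(7)) = (3,8) ∈ E(G2) ✓
  (7,8) → (φ(7),φ(8)) = (3,6) ∈ E(G2) ✓
All 19 edges of G1 map to edges of G2, and |E(G1)| = |E(G2)| = 19, so φ is a bijection on edges as well as vertices. Hence G1 ≅ G2.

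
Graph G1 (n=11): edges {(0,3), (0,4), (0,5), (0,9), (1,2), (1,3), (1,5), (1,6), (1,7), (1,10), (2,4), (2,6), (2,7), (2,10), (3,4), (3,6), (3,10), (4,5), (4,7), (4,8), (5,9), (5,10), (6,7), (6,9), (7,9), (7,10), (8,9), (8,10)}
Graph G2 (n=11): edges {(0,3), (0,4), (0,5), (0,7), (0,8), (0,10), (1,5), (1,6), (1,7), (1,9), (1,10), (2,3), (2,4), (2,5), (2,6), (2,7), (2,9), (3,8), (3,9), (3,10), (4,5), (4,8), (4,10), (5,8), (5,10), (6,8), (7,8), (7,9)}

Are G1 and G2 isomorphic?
Yes, isomorphic

The graphs are isomorphic.
One valid mapping φ: V(G1) → V(G2): 0→9, 1→0, 2→4, 3→3, 4→2, 5→7, 6→10, 7→5, 8→6, 9→1, 10→8

Verify φ preserves adjacency — for each edge of G1, its image is an edge of G2:
  (0,3) → (φ(0),φ(3)) = (3,9) ∈ E(G2) ✓
  (0,4) → (φ(0),φ(4)) = (2,9) ∈ E(G2) ✓
  (0,5) → (φ(0),φ(5)) = (7,9) ∈ E(G2) ✓
  (0,9) → (φ(0),φ(9)) = (1,9) ∈ E(G2) ✓
  (1,2) → (φ(1),φ(2)) = (0,4) ∈ E(G2) ✓
  (1,3) → (φ(1),φ(3)) = (0,3) ∈ E(G2) ✓
  (1,5) → (φ(1),φ(5)) = (0,7) ∈ E(G2) ✓
  (1,6) → (φ(1),φ(6)) = (0,10) ∈ E(G2) ✓
  (1,7) → (φ(1),φ(7)) = (0,5) ∈ E(G2) ✓
  (1,10) → (φ(1),φ(10)) = (0,8) ∈ E(G2) ✓
  (2,4) → (φ(2),φ(4)) = (2,4) ∈ E(G2) ✓
  (2,6) → (φ(2),φ(6)) = (4,10) ∈ E(G2) ✓
  (2,7) → (φ(2),φ(7)) = (4,5) ∈ E(G2) ✓
  (2,10) → (φ(2),φ(10)) = (4,8) ∈ E(G2) ✓
  (3,4) → (φ(3),φ(4)) = (2,3) ∈ E(G2) ✓
  (3,6) → (φ(3),φ(6)) = (3,10) ∈ E(G2) ✓
  (3,10) → (φ(3),φ(10)) = (3,8) ∈ E(G2) ✓
  (4,5) → (φ(4),φ(5)) = (2,7) ∈ E(G2) ✓
  (4,7) → (φ(4),φ(7)) = (2,5) ∈ E(G2) ✓
  (4,8) → (φ(4),φ(8)) = (2,6) ∈ E(G2) ✓
  (5,9) → (φ(5),φ(9)) = (1,7) ∈ E(G2) ✓
  (5,10) → (φ(5),φ(10)) = (7,8) ∈ E(G2) ✓
  (6,7) → (φ(6),φ(7)) = (5,10) ∈ E(G2) ✓
  (6,9) → (φ(6),φ(9)) = (1,10) ∈ E(G2) ✓
  (7,9) → (φ(7),φ(9)) = (1,5) ∈ E(G2) ✓
  (7,10) → (φ(7),φ(10)) = (5,8) ∈ E(G2) ✓
  (8,9) → (φ(8),φ(9)) = (1,6) ∈ E(G2) ✓
  (8,10) → (φ(8),φ(10)) = (6,8) ∈ E(G2) ✓
All 28 edges of G1 map to edges of G2, and |E(G1)| = |E(G2)| = 28, so φ is a bijection on edges as well as vertices. Hence G1 ≅ G2.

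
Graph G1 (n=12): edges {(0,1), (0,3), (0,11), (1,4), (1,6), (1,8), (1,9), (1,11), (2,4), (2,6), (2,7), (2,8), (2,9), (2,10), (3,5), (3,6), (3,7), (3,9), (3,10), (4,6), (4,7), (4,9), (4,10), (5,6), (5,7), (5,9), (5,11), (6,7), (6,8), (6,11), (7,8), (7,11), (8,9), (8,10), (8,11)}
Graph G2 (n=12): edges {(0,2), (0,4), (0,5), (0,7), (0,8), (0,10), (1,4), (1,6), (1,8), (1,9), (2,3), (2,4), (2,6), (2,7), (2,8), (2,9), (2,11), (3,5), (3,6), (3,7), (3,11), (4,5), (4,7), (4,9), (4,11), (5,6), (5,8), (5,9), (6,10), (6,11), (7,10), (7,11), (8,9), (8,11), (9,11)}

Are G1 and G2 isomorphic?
Yes, isomorphic

The graphs are isomorphic.
One valid mapping φ: V(G1) → V(G2): 0→10, 1→0, 2→9, 3→6, 4→8, 5→3, 6→2, 7→11, 8→4, 9→5, 10→1, 11→7

Verify φ preserves adjacency — for each edge of G1, its image is an edge of G2:
  (0,1) → (φ(0),φ(1)) = (0,10) ∈ E(G2) ✓
  (0,3) → (φ(0),φ(3)) = (6,10) ∈ E(G2) ✓
  (0,11) → (φ(0),φ(11)) = (7,10) ∈ E(G2) ✓
  (1,4) → (φ(1),φ(4)) = (0,8) ∈ E(G2) ✓
  (1,6) → (φ(1),φ(6)) = (0,2) ∈ E(G2) ✓
  (1,8) → (φ(1),φ(8)) = (0,4) ∈ E(G2) ✓
  (1,9) → (φ(1),φ(9)) = (0,5) ∈ E(G2) ✓
  (1,11) → (φ(1),φ(11)) = (0,7) ∈ E(G2) ✓
  (2,4) → (φ(2),φ(4)) = (8,9) ∈ E(G2) ✓
  (2,6) → (φ(2),φ(6)) = (2,9) ∈ E(G2) ✓
  (2,7) → (φ(2),φ(7)) = (9,11) ∈ E(G2) ✓
  (2,8) → (φ(2),φ(8)) = (4,9) ∈ E(G2) ✓
  (2,9) → (φ(2),φ(9)) = (5,9) ∈ E(G2) ✓
  (2,10) → (φ(2),φ(10)) = (1,9) ∈ E(G2) ✓
  (3,5) → (φ(3),φ(5)) = (3,6) ∈ E(G2) ✓
  (3,6) → (φ(3),φ(6)) = (2,6) ∈ E(G2) ✓
  (3,7) → (φ(3),φ(7)) = (6,11) ∈ E(G2) ✓
  (3,9) → (φ(3),φ(9)) = (5,6) ∈ E(G2) ✓
  (3,10) → (φ(3),φ(10)) = (1,6) ∈ E(G2) ✓
  (4,6) → (φ(4),φ(6)) = (2,8) ∈ E(G2) ✓
  (4,7) → (φ(4),φ(7)) = (8,11) ∈ E(G2) ✓
  (4,9) → (φ(4),φ(9)) = (5,8) ∈ E(G2) ✓
  (4,10) → (φ(4),φ(10)) = (1,8) ∈ E(G2) ✓
  (5,6) → (φ(5),φ(6)) = (2,3) ∈ E(G2) ✓
  (5,7) → (φ(5),φ(7)) = (3,11) ∈ E(G2) ✓
  (5,9) → (φ(5),φ(9)) = (3,5) ∈ E(G2) ✓
  (5,11) → (φ(5),φ(11)) = (3,7) ∈ E(G2) ✓
  (6,7) → (φ(6),φ(7)) = (2,11) ∈ E(G2) ✓
  (6,8) → (φ(6),φ(8)) = (2,4) ∈ E(G2) ✓
  (6,11) → (φ(6),φ(11)) = (2,7) ∈ E(G2) ✓
  (7,8) → (φ(7),φ(8)) = (4,11) ∈ E(G2) ✓
  (7,11) → (φ(7),φ(11)) = (7,11) ∈ E(G2) ✓
  (8,9) → (φ(8),φ(9)) = (4,5) ∈ E(G2) ✓
  (8,10) → (φ(8),φ(10)) = (1,4) ∈ E(G2) ✓
  (8,11) → (φ(8),φ(11)) = (4,7) ∈ E(G2) ✓
All 35 edges of G1 map to edges of G2, and |E(G1)| = |E(G2)| = 35, so φ is a bijection on edges as well as vertices. Hence G1 ≅ G2.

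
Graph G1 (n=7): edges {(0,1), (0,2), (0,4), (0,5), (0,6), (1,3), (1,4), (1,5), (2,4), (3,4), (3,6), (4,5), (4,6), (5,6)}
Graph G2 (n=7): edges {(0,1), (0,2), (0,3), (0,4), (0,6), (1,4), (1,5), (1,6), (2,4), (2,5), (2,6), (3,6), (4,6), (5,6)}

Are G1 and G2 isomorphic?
Yes, isomorphic

The graphs are isomorphic.
One valid mapping φ: V(G1) → V(G2): 0→0, 1→2, 2→3, 3→5, 4→6, 5→4, 6→1

Verify φ preserves adjacency — for each edge of G1, its image is an edge of G2:
  (0,1) → (φ(0),φ(1)) = (0,2) ∈ E(G2) ✓
  (0,2) → (φ(0),φ(2)) = (0,3) ∈ E(G2) ✓
  (0,4) → (φ(0),φ(4)) = (0,6) ∈ E(G2) ✓
  (0,5) → (φ(0),φ(5)) = (0,4) ∈ E(G2) ✓
  (0,6) → (φ(0),φ(6)) = (0,1) ∈ E(G2) ✓
  (1,3) → (φ(1),φ(3)) = (2,5) ∈ E(G2) ✓
  (1,4) → (φ(1),φ(4)) = (2,6) ∈ E(G2) ✓
  (1,5) → (φ(1),φ(5)) = (2,4) ∈ E(G2) ✓
  (2,4) → (φ(2),φ(4)) = (3,6) ∈ E(G2) ✓
  (3,4) → (φ(3),φ(4)) = (5,6) ∈ E(G2) ✓
  (3,6) → (φ(3),φ(6)) = (1,5) ∈ E(G2) ✓
  (4,5) → (φ(4),φ(5)) = (4,6) ∈ E(G2) ✓
  (4,6) → (φ(4),φ(6)) = (1,6) ∈ E(G2) ✓
  (5,6) → (φ(5),φ(6)) = (1,4) ∈ E(G2) ✓
All 14 edges of G1 map to edges of G2, and |E(G1)| = |E(G2)| = 14, so φ is a bijection on edges as well as vertices. Hence G1 ≅ G2.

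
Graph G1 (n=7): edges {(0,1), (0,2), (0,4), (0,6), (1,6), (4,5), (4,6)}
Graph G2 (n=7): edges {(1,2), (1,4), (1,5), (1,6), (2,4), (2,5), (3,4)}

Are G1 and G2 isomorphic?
Yes, isomorphic

The graphs are isomorphic.
One valid mapping φ: V(G1) → V(G2): 0→1, 1→5, 2→6, 3→0, 4→4, 5→3, 6→2

Verify φ preserves adjacency — for each edge of G1, its image is an edge of G2:
  (0,1) → (φ(0),φ(1)) = (1,5) ∈ E(G2) ✓
  (0,2) → (φ(0),φ(2)) = (1,6) ∈ E(G2) ✓
  (0,4) → (φ(0),φ(4)) = (1,4) ∈ E(G2) ✓
  (0,6) → (φ(0),φ(6)) = (1,2) ∈ E(G2) ✓
  (1,6) → (φ(1),φ(6)) = (2,5) ∈ E(G2) ✓
  (4,5) → (φ(4),φ(5)) = (3,4) ∈ E(G2) ✓
  (4,6) → (φ(4),φ(6)) = (2,4) ∈ E(G2) ✓
All 7 edges of G1 map to edges of G2, and |E(G1)| = |E(G2)| = 7, so φ is a bijection on edges as well as vertices. Hence G1 ≅ G2.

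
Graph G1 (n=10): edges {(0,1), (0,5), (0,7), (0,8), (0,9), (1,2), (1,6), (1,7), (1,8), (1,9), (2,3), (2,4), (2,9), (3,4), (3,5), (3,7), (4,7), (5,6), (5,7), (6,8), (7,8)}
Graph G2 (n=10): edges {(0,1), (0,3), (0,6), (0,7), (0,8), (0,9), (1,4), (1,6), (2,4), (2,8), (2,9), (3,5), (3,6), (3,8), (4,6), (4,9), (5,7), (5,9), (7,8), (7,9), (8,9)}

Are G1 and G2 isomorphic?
Yes, isomorphic

The graphs are isomorphic.
One valid mapping φ: V(G1) → V(G2): 0→8, 1→9, 2→4, 3→6, 4→1, 5→3, 6→5, 7→0, 8→7, 9→2

Verify φ preserves adjacency — for each edge of G1, its image is an edge of G2:
  (0,1) → (φ(0),φ(1)) = (8,9) ∈ E(G2) ✓
  (0,5) → (φ(0),φ(5)) = (3,8) ∈ E(G2) ✓
  (0,7) → (φ(0),φ(7)) = (0,8) ∈ E(G2) ✓
  (0,8) → (φ(0),φ(8)) = (7,8) ∈ E(G2) ✓
  (0,9) → (φ(0),φ(9)) = (2,8) ∈ E(G2) ✓
  (1,2) → (φ(1),φ(2)) = (4,9) ∈ E(G2) ✓
  (1,6) → (φ(1),φ(6)) = (5,9) ∈ E(G2) ✓
  (1,7) → (φ(1),φ(7)) = (0,9) ∈ E(G2) ✓
  (1,8) → (φ(1),φ(8)) = (7,9) ∈ E(G2) ✓
  (1,9) → (φ(1),φ(9)) = (2,9) ∈ E(G2) ✓
  (2,3) → (φ(2),φ(3)) = (4,6) ∈ E(G2) ✓
  (2,4) → (φ(2),φ(4)) = (1,4) ∈ E(G2) ✓
  (2,9) → (φ(2),φ(9)) = (2,4) ∈ E(G2) ✓
  (3,4) → (φ(3),φ(4)) = (1,6) ∈ E(G2) ✓
  (3,5) → (φ(3),φ(5)) = (3,6) ∈ E(G2) ✓
  (3,7) → (φ(3),φ(7)) = (0,6) ∈ E(G2) ✓
  (4,7) → (φ(4),φ(7)) = (0,1) ∈ E(G2) ✓
  (5,6) → (φ(5),φ(6)) = (3,5) ∈ E(G2) ✓
  (5,7) → (φ(5),φ(7)) = (0,3) ∈ E(G2) ✓
  (6,8) → (φ(6),φ(8)) = (5,7) ∈ E(G2) ✓
  (7,8) → (φ(7),φ(8)) = (0,7) ∈ E(G2) ✓
All 21 edges of G1 map to edges of G2, and |E(G1)| = |E(G2)| = 21, so φ is a bijection on edges as well as vertices. Hence G1 ≅ G2.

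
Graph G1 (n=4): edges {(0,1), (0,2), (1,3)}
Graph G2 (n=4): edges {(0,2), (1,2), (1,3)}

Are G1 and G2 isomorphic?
Yes, isomorphic

The graphs are isomorphic.
One valid mapping φ: V(G1) → V(G2): 0→1, 1→2, 2→3, 3→0

Verify φ preserves adjacency — for each edge of G1, its image is an edge of G2:
  (0,1) → (φ(0),φ(1)) = (1,2) ∈ E(G2) ✓
  (0,2) → (φ(0),φ(2)) = (1,3) ∈ E(G2) ✓
  (1,3) → (φ(1),φ(3)) = (0,2) ∈ E(G2) ✓
All 3 edges of G1 map to edges of G2, and |E(G1)| = |E(G2)| = 3, so φ is a bijection on edges as well as vertices. Hence G1 ≅ G2.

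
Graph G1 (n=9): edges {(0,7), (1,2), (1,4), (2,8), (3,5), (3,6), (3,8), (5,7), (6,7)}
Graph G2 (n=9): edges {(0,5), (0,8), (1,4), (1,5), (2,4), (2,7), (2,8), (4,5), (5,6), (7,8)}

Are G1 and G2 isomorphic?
No, not isomorphic

The graphs are NOT isomorphic.

Connected components of G1: 1 component(s) with vertex sets [[0, 1, 2, 3, 4, 5, 6, 7, 8]], sizes [9].
Connected components of G2: 2 component(s) with vertex sets [[3], [0, 1, 2, 4, 5, 6, 7, 8]], sizes [1, 8].
The number of connected components (and the multiset of component sizes) is an isomorphism invariant — an isomorphism maps each component of G1 bijectively onto a component of G2. Since G1 has 1 component(s) and G2 has 2, they cannot be isomorphic.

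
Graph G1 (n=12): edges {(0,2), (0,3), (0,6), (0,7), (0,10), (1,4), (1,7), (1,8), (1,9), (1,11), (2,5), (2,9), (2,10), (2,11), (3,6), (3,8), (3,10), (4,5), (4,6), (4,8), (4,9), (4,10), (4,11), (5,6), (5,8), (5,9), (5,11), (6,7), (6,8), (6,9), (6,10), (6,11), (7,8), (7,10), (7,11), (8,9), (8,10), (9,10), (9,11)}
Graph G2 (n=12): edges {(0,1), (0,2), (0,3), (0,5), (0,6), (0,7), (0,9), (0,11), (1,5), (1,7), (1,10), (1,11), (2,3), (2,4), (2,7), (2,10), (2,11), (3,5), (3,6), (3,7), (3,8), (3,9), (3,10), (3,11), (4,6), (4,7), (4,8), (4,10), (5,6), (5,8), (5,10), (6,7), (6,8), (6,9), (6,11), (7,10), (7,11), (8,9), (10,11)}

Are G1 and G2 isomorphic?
Yes, isomorphic

The graphs are isomorphic.
One valid mapping φ: V(G1) → V(G2): 0→8, 1→1, 2→4, 3→9, 4→11, 5→2, 6→3, 7→5, 8→0, 9→7, 10→6, 11→10

Verify φ preserves adjacency — for each edge of G1, its image is an edge of G2:
  (0,2) → (φ(0),φ(2)) = (4,8) ∈ E(G2) ✓
  (0,3) → (φ(0),φ(3)) = (8,9) ∈ E(G2) ✓
  (0,6) → (φ(0),φ(6)) = (3,8) ∈ E(G2) ✓
  (0,7) → (φ(0),φ(7)) = (5,8) ∈ E(G2) ✓
  (0,10) → (φ(0),φ(10)) = (6,8) ∈ E(G2) ✓
  (1,4) → (φ(1),φ(4)) = (1,11) ∈ E(G2) ✓
  (1,7) → (φ(1),φ(7)) = (1,5) ∈ E(G2) ✓
  (1,8) → (φ(1),φ(8)) = (0,1) ∈ E(G2) ✓
  (1,9) → (φ(1),φ(9)) = (1,7) ∈ E(G2) ✓
  (1,11) → (φ(1),φ(11)) = (1,10) ∈ E(G2) ✓
  (2,5) → (φ(2),φ(5)) = (2,4) ∈ E(G2) ✓
  (2,9) → (φ(2),φ(9)) = (4,7) ∈ E(G2) ✓
  (2,10) → (φ(2),φ(10)) = (4,6) ∈ E(G2) ✓
  (2,11) → (φ(2),φ(11)) = (4,10) ∈ E(G2) ✓
  (3,6) → (φ(3),φ(6)) = (3,9) ∈ E(G2) ✓
  (3,8) → (φ(3),φ(8)) = (0,9) ∈ E(G2) ✓
  (3,10) → (φ(3),φ(10)) = (6,9) ∈ E(G2) ✓
  (4,5) → (φ(4),φ(5)) = (2,11) ∈ E(G2) ✓
  (4,6) → (φ(4),φ(6)) = (3,11) ∈ E(G2) ✓
  (4,8) → (φ(4),φ(8)) = (0,11) ∈ E(G2) ✓
  (4,9) → (φ(4),φ(9)) = (7,11) ∈ E(G2) ✓
  (4,10) → (φ(4),φ(10)) = (6,11) ∈ E(G2) ✓
  (4,11) → (φ(4),φ(11)) = (10,11) ∈ E(G2) ✓
  (5,6) → (φ(5),φ(6)) = (2,3) ∈ E(G2) ✓
  (5,8) → (φ(5),φ(8)) = (0,2) ∈ E(G2) ✓
  (5,9) → (φ(5),φ(9)) = (2,7) ∈ E(G2) ✓
  (5,11) → (φ(5),φ(11)) = (2,10) ∈ E(G2) ✓
  (6,7) → (φ(6),φ(7)) = (3,5) ∈ E(G2) ✓
  (6,8) → (φ(6),φ(8)) = (0,3) ∈ E(G2) ✓
  (6,9) → (φ(6),φ(9)) = (3,7) ∈ E(G2) ✓
  (6,10) → (φ(6),φ(10)) = (3,6) ∈ E(G2) ✓
  (6,11) → (φ(6),φ(11)) = (3,10) ∈ E(G2) ✓
  (7,8) → (φ(7),φ(8)) = (0,5) ∈ E(G2) ✓
  (7,10) → (φ(7),φ(10)) = (5,6) ∈ E(G2) ✓
  (7,11) → (φ(7),φ(11)) = (5,10) ∈ E(G2) ✓
  (8,9) → (φ(8),φ(9)) = (0,7) ∈ E(G2) ✓
  (8,10) → (φ(8),φ(10)) = (0,6) ∈ E(G2) ✓
  (9,10) → (φ(9),φ(10)) = (6,7) ∈ E(G2) ✓
  (9,11) → (φ(9),φ(11)) = (7,10) ∈ E(G2) ✓
All 39 edges of G1 map to edges of G2, and |E(G1)| = |E(G2)| = 39, so φ is a bijection on edges as well as vertices. Hence G1 ≅ G2.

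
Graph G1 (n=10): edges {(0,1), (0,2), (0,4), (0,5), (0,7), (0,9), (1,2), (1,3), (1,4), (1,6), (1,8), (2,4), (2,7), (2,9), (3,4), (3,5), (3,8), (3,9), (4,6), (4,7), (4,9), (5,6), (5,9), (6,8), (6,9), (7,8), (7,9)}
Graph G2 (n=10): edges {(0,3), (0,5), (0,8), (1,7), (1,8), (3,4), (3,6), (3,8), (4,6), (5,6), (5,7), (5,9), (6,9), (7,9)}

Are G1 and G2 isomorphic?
No, not isomorphic

The graphs are NOT isomorphic.

Connected components of G1: 1 component(s) with vertex sets [[0, 1, 2, 3, 4, 5, 6, 7, 8, 9]], sizes [10].
Connected components of G2: 2 component(s) with vertex sets [[2], [0, 1, 3, 4, 5, 6, 7, 8, 9]], sizes [1, 9].
The number of connected components (and the multiset of component sizes) is an isomorphism invariant — an isomorphism maps each component of G1 bijectively onto a component of G2. Since G1 has 1 component(s) and G2 has 2, they cannot be isomorphic.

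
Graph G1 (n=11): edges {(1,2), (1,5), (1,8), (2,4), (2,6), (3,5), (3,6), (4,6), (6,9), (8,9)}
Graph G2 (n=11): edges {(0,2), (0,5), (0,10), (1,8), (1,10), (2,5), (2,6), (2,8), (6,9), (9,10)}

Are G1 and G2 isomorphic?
Yes, isomorphic

The graphs are isomorphic.
One valid mapping φ: V(G1) → V(G2): 0→4, 1→10, 2→0, 3→6, 4→5, 5→9, 6→2, 7→7, 8→1, 9→8, 10→3

Verify φ preserves adjacency — for each edge of G1, its image is an edge of G2:
  (1,2) → (φ(1),φ(2)) = (0,10) ∈ E(G2) ✓
  (1,5) → (φ(1),φ(5)) = (9,10) ∈ E(G2) ✓
  (1,8) → (φ(1),φ(8)) = (1,10) ∈ E(G2) ✓
  (2,4) → (φ(2),φ(4)) = (0,5) ∈ E(G2) ✓
  (2,6) → (φ(2),φ(6)) = (0,2) ∈ E(G2) ✓
  (3,5) → (φ(3),φ(5)) = (6,9) ∈ E(G2) ✓
  (3,6) → (φ(3),φ(6)) = (2,6) ∈ E(G2) ✓
  (4,6) → (φ(4),φ(6)) = (2,5) ∈ E(G2) ✓
  (6,9) → (φ(6),φ(9)) = (2,8) ∈ E(G2) ✓
  (8,9) → (φ(8),φ(9)) = (1,8) ∈ E(G2) ✓
All 10 edges of G1 map to edges of G2, and |E(G1)| = |E(G2)| = 10, so φ is a bijection on edges as well as vertices. Hence G1 ≅ G2.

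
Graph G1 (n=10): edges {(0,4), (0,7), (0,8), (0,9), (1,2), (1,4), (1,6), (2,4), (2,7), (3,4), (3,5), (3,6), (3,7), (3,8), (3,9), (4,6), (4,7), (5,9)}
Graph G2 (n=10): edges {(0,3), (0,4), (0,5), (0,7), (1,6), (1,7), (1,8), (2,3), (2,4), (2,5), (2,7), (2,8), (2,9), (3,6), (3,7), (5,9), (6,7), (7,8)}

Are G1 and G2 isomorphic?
Yes, isomorphic

The graphs are isomorphic.
One valid mapping φ: V(G1) → V(G2): 0→0, 1→1, 2→6, 3→2, 4→7, 5→9, 6→8, 7→3, 8→4, 9→5

Verify φ preserves adjacency — for each edge of G1, its image is an edge of G2:
  (0,4) → (φ(0),φ(4)) = (0,7) ∈ E(G2) ✓
  (0,7) → (φ(0),φ(7)) = (0,3) ∈ E(G2) ✓
  (0,8) → (φ(0),φ(8)) = (0,4) ∈ E(G2) ✓
  (0,9) → (φ(0),φ(9)) = (0,5) ∈ E(G2) ✓
  (1,2) → (φ(1),φ(2)) = (1,6) ∈ E(G2) ✓
  (1,4) → (φ(1),φ(4)) = (1,7) ∈ E(G2) ✓
  (1,6) → (φ(1),φ(6)) = (1,8) ∈ E(G2) ✓
  (2,4) → (φ(2),φ(4)) = (6,7) ∈ E(G2) ✓
  (2,7) → (φ(2),φ(7)) = (3,6) ∈ E(G2) ✓
  (3,4) → (φ(3),φ(4)) = (2,7) ∈ E(G2) ✓
  (3,5) → (φ(3),φ(5)) = (2,9) ∈ E(G2) ✓
  (3,6) → (φ(3),φ(6)) = (2,8) ∈ E(G2) ✓
  (3,7) → (φ(3),φ(7)) = (2,3) ∈ E(G2) ✓
  (3,8) → (φ(3),φ(8)) = (2,4) ∈ E(G2) ✓
  (3,9) → (φ(3),φ(9)) = (2,5) ∈ E(G2) ✓
  (4,6) → (φ(4),φ(6)) = (7,8) ∈ E(G2) ✓
  (4,7) → (φ(4),φ(7)) = (3,7) ∈ E(G2) ✓
  (5,9) → (φ(5),φ(9)) = (5,9) ∈ E(G2) ✓
All 18 edges of G1 map to edges of G2, and |E(G1)| = |E(G2)| = 18, so φ is a bijection on edges as well as vertices. Hence G1 ≅ G2.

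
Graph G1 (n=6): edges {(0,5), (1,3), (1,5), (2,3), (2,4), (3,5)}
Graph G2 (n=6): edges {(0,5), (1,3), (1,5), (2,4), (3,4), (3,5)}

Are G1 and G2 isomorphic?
Yes, isomorphic

The graphs are isomorphic.
One valid mapping φ: V(G1) → V(G2): 0→0, 1→1, 2→4, 3→3, 4→2, 5→5

Verify φ preserves adjacency — for each edge of G1, its image is an edge of G2:
  (0,5) → (φ(0),φ(5)) = (0,5) ∈ E(G2) ✓
  (1,3) → (φ(1),φ(3)) = (1,3) ∈ E(G2) ✓
  (1,5) → (φ(1),φ(5)) = (1,5) ∈ E(G2) ✓
  (2,3) → (φ(2),φ(3)) = (3,4) ∈ E(G2) ✓
  (2,4) → (φ(2),φ(4)) = (2,4) ∈ E(G2) ✓
  (3,5) → (φ(3),φ(5)) = (3,5) ∈ E(G2) ✓
All 6 edges of G1 map to edges of G2, and |E(G1)| = |E(G2)| = 6, so φ is a bijection on edges as well as vertices. Hence G1 ≅ G2.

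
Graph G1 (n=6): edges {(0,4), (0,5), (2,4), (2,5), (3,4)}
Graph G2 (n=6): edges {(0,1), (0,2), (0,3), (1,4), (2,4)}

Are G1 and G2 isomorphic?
Yes, isomorphic

The graphs are isomorphic.
One valid mapping φ: V(G1) → V(G2): 0→1, 1→5, 2→2, 3→3, 4→0, 5→4

Verify φ preserves adjacency — for each edge of G1, its image is an edge of G2:
  (0,4) → (φ(0),φ(4)) = (0,1) ∈ E(G2) ✓
  (0,5) → (φ(0),φ(5)) = (1,4) ∈ E(G2) ✓
  (2,4) → (φ(2),φ(4)) = (0,2) ∈ E(G2) ✓
  (2,5) → (φ(2),φ(5)) = (2,4) ∈ E(G2) ✓
  (3,4) → (φ(3),φ(4)) = (0,3) ∈ E(G2) ✓
All 5 edges of G1 map to edges of G2, and |E(G1)| = |E(G2)| = 5, so φ is a bijection on edges as well as vertices. Hence G1 ≅ G2.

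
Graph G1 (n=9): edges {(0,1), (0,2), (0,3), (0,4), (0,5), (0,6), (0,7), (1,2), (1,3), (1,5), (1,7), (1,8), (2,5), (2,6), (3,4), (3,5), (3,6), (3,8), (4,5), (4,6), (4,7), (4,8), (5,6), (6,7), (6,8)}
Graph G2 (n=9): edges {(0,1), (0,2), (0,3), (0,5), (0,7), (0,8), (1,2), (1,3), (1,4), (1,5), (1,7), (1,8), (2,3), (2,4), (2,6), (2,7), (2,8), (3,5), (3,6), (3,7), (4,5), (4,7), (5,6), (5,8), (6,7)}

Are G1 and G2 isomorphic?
Yes, isomorphic

The graphs are isomorphic.
One valid mapping φ: V(G1) → V(G2): 0→1, 1→5, 2→8, 3→3, 4→7, 5→0, 6→2, 7→4, 8→6

Verify φ preserves adjacency — for each edge of G1, its image is an edge of G2:
  (0,1) → (φ(0),φ(1)) = (1,5) ∈ E(G2) ✓
  (0,2) → (φ(0),φ(2)) = (1,8) ∈ E(G2) ✓
  (0,3) → (φ(0),φ(3)) = (1,3) ∈ E(G2) ✓
  (0,4) → (φ(0),φ(4)) = (1,7) ∈ E(G2) ✓
  (0,5) → (φ(0),φ(5)) = (0,1) ∈ E(G2) ✓
  (0,6) → (φ(0),φ(6)) = (1,2) ∈ E(G2) ✓
  (0,7) → (φ(0),φ(7)) = (1,4) ∈ E(G2) ✓
  (1,2) → (φ(1),φ(2)) = (5,8) ∈ E(G2) ✓
  (1,3) → (φ(1),φ(3)) = (3,5) ∈ E(G2) ✓
  (1,5) → (φ(1),φ(5)) = (0,5) ∈ E(G2) ✓
  (1,7) → (φ(1),φ(7)) = (4,5) ∈ E(G2) ✓
  (1,8) → (φ(1),φ(8)) = (5,6) ∈ E(G2) ✓
  (2,5) → (φ(2),φ(5)) = (0,8) ∈ E(G2) ✓
  (2,6) → (φ(2),φ(6)) = (2,8) ∈ E(G2) ✓
  (3,4) → (φ(3),φ(4)) = (3,7) ∈ E(G2) ✓
  (3,5) → (φ(3),φ(5)) = (0,3) ∈ E(G2) ✓
  (3,6) → (φ(3),φ(6)) = (2,3) ∈ E(G2) ✓
  (3,8) → (φ(3),φ(8)) = (3,6) ∈ E(G2) ✓
  (4,5) → (φ(4),φ(5)) = (0,7) ∈ E(G2) ✓
  (4,6) → (φ(4),φ(6)) = (2,7) ∈ E(G2) ✓
  (4,7) → (φ(4),φ(7)) = (4,7) ∈ E(G2) ✓
  (4,8) → (φ(4),φ(8)) = (6,7) ∈ E(G2) ✓
  (5,6) → (φ(5),φ(6)) = (0,2) ∈ E(G2) ✓
  (6,7) → (φ(6),φ(7)) = (2,4) ∈ E(G2) ✓
  (6,8) → (φ(6),φ(8)) = (2,6) ∈ E(G2) ✓
All 25 edges of G1 map to edges of G2, and |E(G1)| = |E(G2)| = 25, so φ is a bijection on edges as well as vertices. Hence G1 ≅ G2.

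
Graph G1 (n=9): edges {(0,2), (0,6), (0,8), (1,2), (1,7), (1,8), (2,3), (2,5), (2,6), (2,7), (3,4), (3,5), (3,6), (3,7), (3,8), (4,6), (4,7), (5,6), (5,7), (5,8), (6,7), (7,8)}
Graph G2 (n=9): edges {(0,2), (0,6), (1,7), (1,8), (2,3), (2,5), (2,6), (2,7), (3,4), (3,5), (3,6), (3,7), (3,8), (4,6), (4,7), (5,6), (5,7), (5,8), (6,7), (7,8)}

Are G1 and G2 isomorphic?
No, not isomorphic

The graphs are NOT isomorphic.

Counting edges: G1 has 22 edge(s); G2 has 20 edge(s).
Edge count is an isomorphism invariant (a bijection on vertices induces a bijection on edges), so differing edge counts rule out isomorphism.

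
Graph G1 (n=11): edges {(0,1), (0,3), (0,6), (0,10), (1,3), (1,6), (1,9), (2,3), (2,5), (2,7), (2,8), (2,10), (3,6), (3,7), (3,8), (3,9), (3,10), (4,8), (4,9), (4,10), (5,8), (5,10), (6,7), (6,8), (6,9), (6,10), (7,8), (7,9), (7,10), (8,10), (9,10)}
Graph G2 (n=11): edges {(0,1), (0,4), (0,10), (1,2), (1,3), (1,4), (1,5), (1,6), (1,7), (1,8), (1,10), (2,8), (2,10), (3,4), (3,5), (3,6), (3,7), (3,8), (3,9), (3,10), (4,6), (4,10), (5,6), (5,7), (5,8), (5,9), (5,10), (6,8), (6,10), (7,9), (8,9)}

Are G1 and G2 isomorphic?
Yes, isomorphic

The graphs are isomorphic.
One valid mapping φ: V(G1) → V(G2): 0→7, 1→9, 2→4, 3→3, 4→2, 5→0, 6→5, 7→6, 8→10, 9→8, 10→1

Verify φ preserves adjacency — for each edge of G1, its image is an edge of G2:
  (0,1) → (φ(0),φ(1)) = (7,9) ∈ E(G2) ✓
  (0,3) → (φ(0),φ(3)) = (3,7) ∈ E(G2) ✓
  (0,6) → (φ(0),φ(6)) = (5,7) ∈ E(G2) ✓
  (0,10) → (φ(0),φ(10)) = (1,7) ∈ E(G2) ✓
  (1,3) → (φ(1),φ(3)) = (3,9) ∈ E(G2) ✓
  (1,6) → (φ(1),φ(6)) = (5,9) ∈ E(G2) ✓
  (1,9) → (φ(1),φ(9)) = (8,9) ∈ E(G2) ✓
  (2,3) → (φ(2),φ(3)) = (3,4) ∈ E(G2) ✓
  (2,5) → (φ(2),φ(5)) = (0,4) ∈ E(G2) ✓
  (2,7) → (φ(2),φ(7)) = (4,6) ∈ E(G2) ✓
  (2,8) → (φ(2),φ(8)) = (4,10) ∈ E(G2) ✓
  (2,10) → (φ(2),φ(10)) = (1,4) ∈ E(G2) ✓
  (3,6) → (φ(3),φ(6)) = (3,5) ∈ E(G2) ✓
  (3,7) → (φ(3),φ(7)) = (3,6) ∈ E(G2) ✓
  (3,8) → (φ(3),φ(8)) = (3,10) ∈ E(G2) ✓
  (3,9) → (φ(3),φ(9)) = (3,8) ∈ E(G2) ✓
  (3,10) → (φ(3),φ(10)) = (1,3) ∈ E(G2) ✓
  (4,8) → (φ(4),φ(8)) = (2,10) ∈ E(G2) ✓
  (4,9) → (φ(4),φ(9)) = (2,8) ∈ E(G2) ✓
  (4,10) → (φ(4),φ(10)) = (1,2) ∈ E(G2) ✓
  (5,8) → (φ(5),φ(8)) = (0,10) ∈ E(G2) ✓
  (5,10) → (φ(5),φ(10)) = (0,1) ∈ E(G2) ✓
  (6,7) → (φ(6),φ(7)) = (5,6) ∈ E(G2) ✓
  (6,8) → (φ(6),φ(8)) = (5,10) ∈ E(G2) ✓
  (6,9) → (φ(6),φ(9)) = (5,8) ∈ E(G2) ✓
  (6,10) → (φ(6),φ(10)) = (1,5) ∈ E(G2) ✓
  (7,8) → (φ(7),φ(8)) = (6,10) ∈ E(G2) ✓
  (7,9) → (φ(7),φ(9)) = (6,8) ∈ E(G2) ✓
  (7,10) → (φ(7),φ(10)) = (1,6) ∈ E(G2) ✓
  (8,10) → (φ(8),φ(10)) = (1,10) ∈ E(G2) ✓
  (9,10) → (φ(9),φ(10)) = (1,8) ∈ E(G2) ✓
All 31 edges of G1 map to edges of G2, and |E(G1)| = |E(G2)| = 31, so φ is a bijection on edges as well as vertices. Hence G1 ≅ G2.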